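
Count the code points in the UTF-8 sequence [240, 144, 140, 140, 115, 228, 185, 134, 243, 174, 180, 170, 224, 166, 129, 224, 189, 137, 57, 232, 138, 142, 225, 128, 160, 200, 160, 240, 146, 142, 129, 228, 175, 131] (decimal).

Byte at offset 0: 0xF0 = 11110000 → 4-byte char (#1). Advance 4.
Byte at offset 4: 0x73 = 01110011 → 1-byte char (#2). Advance 1.
Byte at offset 5: 0xE4 = 11100100 → 3-byte char (#3). Advance 3.
Byte at offset 8: 0xF3 = 11110011 → 4-byte char (#4). Advance 4.
Byte at offset 12: 0xE0 = 11100000 → 3-byte char (#5). Advance 3.
Byte at offset 15: 0xE0 = 11100000 → 3-byte char (#6). Advance 3.
Byte at offset 18: 0x39 = 00111001 → 1-byte char (#7). Advance 1.
Byte at offset 19: 0xE8 = 11101000 → 3-byte char (#8). Advance 3.
Byte at offset 22: 0xE1 = 11100001 → 3-byte char (#9). Advance 3.
Byte at offset 25: 0xC8 = 11001000 → 2-byte char (#10). Advance 2.
Byte at offset 27: 0xF0 = 11110000 → 4-byte char (#11). Advance 4.
Byte at offset 31: 0xE4 = 11100100 → 3-byte char (#12). Advance 3.
Reached end at offset 34 after 12 code points.

12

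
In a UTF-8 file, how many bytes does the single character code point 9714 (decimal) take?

U+25F2 = 0x25F2. UTF-8 uses 1 byte below 0x80, 2 below 0x800, 3 below 0x10000, 4 up to 0x10FFFF. 0x25F2 is in U+0800–U+FFFF → 3 bytes.

3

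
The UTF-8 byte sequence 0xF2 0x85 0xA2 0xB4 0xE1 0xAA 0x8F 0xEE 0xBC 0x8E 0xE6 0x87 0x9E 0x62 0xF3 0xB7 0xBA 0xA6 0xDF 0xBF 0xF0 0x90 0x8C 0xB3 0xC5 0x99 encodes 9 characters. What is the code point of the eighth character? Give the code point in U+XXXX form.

U+10333

Offset 0: leading byte 0xF2 = 11110010 → 4-byte char #1 = F2 85 A2 B4.
Offset 4: leading byte 0xE1 = 11100001 → 3-byte char #2 = E1 AA 8F.
Offset 7: leading byte 0xEE = 11101110 → 3-byte char #3 = EE BC 8E.
Offset 10: leading byte 0xE6 = 11100110 → 3-byte char #4 = E6 87 9E.
Offset 13: leading byte 0x62 = 01100010 → 1-byte char #5 = 62.
Offset 14: leading byte 0xF3 = 11110011 → 4-byte char #6 = F3 B7 BA A6.
Offset 18: leading byte 0xDF = 11011111 → 2-byte char #7 = DF BF.
Offset 20: leading byte 0xF0 = 11110000 → 4-byte char #8 = F0 90 8C B3.
Leading byte 0xF0 = 11110000 matches 11110xxx → 4-byte sequence.
Byte 1: 0xF0 = 11110000, payload 000 (3 bits).
Byte 2: 0x90 = 10010000 (10xxxxxx ✓), payload 010000.
Byte 3: 0x8C = 10001100 (10xxxxxx ✓), payload 001100.
Byte 4: 0xB3 = 10110011 (10xxxxxx ✓), payload 110011.
Concatenate: 000010000001100110011 = 0x10333 (21 bits → U+10333).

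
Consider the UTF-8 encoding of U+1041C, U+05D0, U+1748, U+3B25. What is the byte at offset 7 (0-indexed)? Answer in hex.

U+1041C → 4-byte form F0 90 90 9C at offsets 0–3.
U+05D0 → 2-byte form D7 90 at offsets 4–5.
U+1748 → 3-byte form E1 9D 88 at offsets 6–8.
Offset 7 falls in char 3's range; it's byte 2 of E1 9D 88 = 0x9D.

0x9D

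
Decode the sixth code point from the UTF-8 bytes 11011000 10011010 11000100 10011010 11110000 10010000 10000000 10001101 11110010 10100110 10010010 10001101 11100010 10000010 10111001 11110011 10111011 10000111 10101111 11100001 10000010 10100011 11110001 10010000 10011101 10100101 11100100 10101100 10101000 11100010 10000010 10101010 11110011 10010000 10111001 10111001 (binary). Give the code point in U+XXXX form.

Offset 0: leading byte 0xD8 = 11011000 → 2-byte char #1 = D8 9A.
Offset 2: leading byte 0xC4 = 11000100 → 2-byte char #2 = C4 9A.
Offset 4: leading byte 0xF0 = 11110000 → 4-byte char #3 = F0 90 80 8D.
Offset 8: leading byte 0xF2 = 11110010 → 4-byte char #4 = F2 A6 92 8D.
Offset 12: leading byte 0xE2 = 11100010 → 3-byte char #5 = E2 82 B9.
Offset 15: leading byte 0xF3 = 11110011 → 4-byte char #6 = F3 BB 87 AF.
Leading byte 0xF3 = 11110011 matches 11110xxx → 4-byte sequence.
Byte 1: 0xF3 = 11110011, payload 011 (3 bits).
Byte 2: 0xBB = 10111011 (10xxxxxx ✓), payload 111011.
Byte 3: 0x87 = 10000111 (10xxxxxx ✓), payload 000111.
Byte 4: 0xAF = 10101111 (10xxxxxx ✓), payload 101111.
Concatenate: 011111011000111101111 = 0xFB1EF (21 bits → U+FB1EF).

U+FB1EF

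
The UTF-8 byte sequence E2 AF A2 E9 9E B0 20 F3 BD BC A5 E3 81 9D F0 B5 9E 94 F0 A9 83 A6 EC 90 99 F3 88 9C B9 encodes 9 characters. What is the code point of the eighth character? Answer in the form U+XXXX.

Offset 0: leading byte 0xE2 = 11100010 → 3-byte char #1 = E2 AF A2.
Offset 3: leading byte 0xE9 = 11101001 → 3-byte char #2 = E9 9E B0.
Offset 6: leading byte 0x20 = 00100000 → 1-byte char #3 = 20.
Offset 7: leading byte 0xF3 = 11110011 → 4-byte char #4 = F3 BD BC A5.
Offset 11: leading byte 0xE3 = 11100011 → 3-byte char #5 = E3 81 9D.
Offset 14: leading byte 0xF0 = 11110000 → 4-byte char #6 = F0 B5 9E 94.
Offset 18: leading byte 0xF0 = 11110000 → 4-byte char #7 = F0 A9 83 A6.
Offset 22: leading byte 0xEC = 11101100 → 3-byte char #8 = EC 90 99.
Leading byte 0xEC = 11101100 matches 1110xxxx → 3-byte sequence.
Byte 1: 0xEC = 11101100, payload 1100 (4 bits).
Byte 2: 0x90 = 10010000 (10xxxxxx ✓), payload 010000.
Byte 3: 0x99 = 10011001 (10xxxxxx ✓), payload 011001.
Concatenate: 1100010000011001 = 0xC419 (16 bits → U+C419).

U+C419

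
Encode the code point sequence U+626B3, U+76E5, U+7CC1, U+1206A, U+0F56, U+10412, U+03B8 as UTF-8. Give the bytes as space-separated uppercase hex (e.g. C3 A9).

U+626B3: 4-byte form → F1 A2 9A B3.
U+76E5: 3-byte form → E7 9B A5.
U+7CC1: 3-byte form → E7 B3 81.
U+1206A: 4-byte form → F0 92 81 AA.
U+0F56: 3-byte form → E0 BD 96.
U+10412: 4-byte form → F0 90 90 92.
U+03B8: 2-byte form → CE B8.
Concatenated (23 bytes): F1 A2 9A B3 E7 9B A5 E7 B3 81 F0 92 81 AA E0 BD 96 F0 90 90 92 CE B8.

F1 A2 9A B3 E7 9B A5 E7 B3 81 F0 92 81 AA E0 BD 96 F0 90 90 92 CE B8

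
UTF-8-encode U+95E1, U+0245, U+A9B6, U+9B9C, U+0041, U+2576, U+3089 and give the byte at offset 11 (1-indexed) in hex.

1-indexed offset 11 is 0-indexed offset 10.
U+95E1 → 3-byte form E9 97 A1 at offsets 0–2.
U+0245 → 2-byte form C9 85 at offsets 3–4.
U+A9B6 → 3-byte form EA A6 B6 at offsets 5–7.
U+9B9C → 3-byte form E9 AE 9C at offsets 8–10.
Offset 10 falls in char 4's range; it's byte 3 of E9 AE 9C = 0x9C.

0x9C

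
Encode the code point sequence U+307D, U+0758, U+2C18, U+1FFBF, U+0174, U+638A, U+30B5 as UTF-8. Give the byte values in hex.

U+307D: 3-byte form → E3 81 BD.
U+0758: 2-byte form → DD 98.
U+2C18: 3-byte form → E2 B0 98.
U+1FFBF: 4-byte form → F0 9F BE BF.
U+0174: 2-byte form → C5 B4.
U+638A: 3-byte form → E6 8E 8A.
U+30B5: 3-byte form → E3 82 B5.
Concatenated (20 bytes): E3 81 BD DD 98 E2 B0 98 F0 9F BE BF C5 B4 E6 8E 8A E3 82 B5.

E3 81 BD DD 98 E2 B0 98 F0 9F BE BF C5 B4 E6 8E 8A E3 82 B5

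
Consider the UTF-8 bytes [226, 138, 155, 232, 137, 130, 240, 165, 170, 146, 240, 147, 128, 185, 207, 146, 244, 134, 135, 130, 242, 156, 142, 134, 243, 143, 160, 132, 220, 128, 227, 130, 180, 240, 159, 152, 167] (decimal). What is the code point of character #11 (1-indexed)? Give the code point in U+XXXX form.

Offset 0: leading byte 0xE2 = 11100010 → 3-byte char #1 = E2 8A 9B.
Offset 3: leading byte 0xE8 = 11101000 → 3-byte char #2 = E8 89 82.
Offset 6: leading byte 0xF0 = 11110000 → 4-byte char #3 = F0 A5 AA 92.
Offset 10: leading byte 0xF0 = 11110000 → 4-byte char #4 = F0 93 80 B9.
Offset 14: leading byte 0xCF = 11001111 → 2-byte char #5 = CF 92.
Offset 16: leading byte 0xF4 = 11110100 → 4-byte char #6 = F4 86 87 82.
Offset 20: leading byte 0xF2 = 11110010 → 4-byte char #7 = F2 9C 8E 86.
Offset 24: leading byte 0xF3 = 11110011 → 4-byte char #8 = F3 8F A0 84.
Offset 28: leading byte 0xDC = 11011100 → 2-byte char #9 = DC 80.
Offset 30: leading byte 0xE3 = 11100011 → 3-byte char #10 = E3 82 B4.
Offset 33: leading byte 0xF0 = 11110000 → 4-byte char #11 = F0 9F 98 A7.
Leading byte 0xF0 = 11110000 matches 11110xxx → 4-byte sequence.
Byte 1: 0xF0 = 11110000, payload 000 (3 bits).
Byte 2: 0x9F = 10011111 (10xxxxxx ✓), payload 011111.
Byte 3: 0x98 = 10011000 (10xxxxxx ✓), payload 011000.
Byte 4: 0xA7 = 10100111 (10xxxxxx ✓), payload 100111.
Concatenate: 000011111011000100111 = 0x1F627 (21 bits → U+1F627).

U+1F627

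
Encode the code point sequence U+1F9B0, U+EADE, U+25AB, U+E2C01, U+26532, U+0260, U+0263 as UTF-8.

U+1F9B0: 4-byte form → F0 9F A6 B0.
U+EADE: 3-byte form → EE AB 9E.
U+25AB: 3-byte form → E2 96 AB.
U+E2C01: 4-byte form → F3 A2 B0 81.
U+26532: 4-byte form → F0 A6 94 B2.
U+0260: 2-byte form → C9 A0.
U+0263: 2-byte form → C9 A3.
Concatenated (22 bytes): F0 9F A6 B0 EE AB 9E E2 96 AB F3 A2 B0 81 F0 A6 94 B2 C9 A0 C9 A3.

F0 9F A6 B0 EE AB 9E E2 96 AB F3 A2 B0 81 F0 A6 94 B2 C9 A0 C9 A3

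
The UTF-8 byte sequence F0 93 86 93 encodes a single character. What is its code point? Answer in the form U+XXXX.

U+13193

Leading byte 0xF0 = 11110000 matches 11110xxx → 4-byte sequence.
Byte 1: 0xF0 = 11110000, payload 000 (3 bits).
Byte 2: 0x93 = 10010011 (10xxxxxx ✓), payload 010011.
Byte 3: 0x86 = 10000110 (10xxxxxx ✓), payload 000110.
Byte 4: 0x93 = 10010011 (10xxxxxx ✓), payload 010011.
Concatenate: 000010011000110010011 = 0x13193 (21 bits → U+13193).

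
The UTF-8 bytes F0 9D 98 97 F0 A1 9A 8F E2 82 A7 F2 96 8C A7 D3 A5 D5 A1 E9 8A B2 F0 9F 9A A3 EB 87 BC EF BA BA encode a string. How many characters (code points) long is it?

10

Byte at offset 0: 0xF0 = 11110000 → 4-byte char (#1). Advance 4.
Byte at offset 4: 0xF0 = 11110000 → 4-byte char (#2). Advance 4.
Byte at offset 8: 0xE2 = 11100010 → 3-byte char (#3). Advance 3.
Byte at offset 11: 0xF2 = 11110010 → 4-byte char (#4). Advance 4.
Byte at offset 15: 0xD3 = 11010011 → 2-byte char (#5). Advance 2.
Byte at offset 17: 0xD5 = 11010101 → 2-byte char (#6). Advance 2.
Byte at offset 19: 0xE9 = 11101001 → 3-byte char (#7). Advance 3.
Byte at offset 22: 0xF0 = 11110000 → 4-byte char (#8). Advance 4.
Byte at offset 26: 0xEB = 11101011 → 3-byte char (#9). Advance 3.
Byte at offset 29: 0xEF = 11101111 → 3-byte char (#10). Advance 3.
Reached end at offset 32 after 10 code points.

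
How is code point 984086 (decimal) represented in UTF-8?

F3 B0 90 96

U+F0416 = 0xF0416 = 984086 decimal. In range U+10000–U+10FFFF → 4-byte form: 11110xxx 10xxxxxx 10xxxxxx 10xxxxxx.
Binary (21 bits): 011110000010000010110.
Split 3+6+6+6: 011 | 110000 | 010000 | 010110.
Byte 1: 11110011 = 0xF3.
Byte 2: 10110000 = 0xB0.
Byte 3: 10010000 = 0x90.
Byte 4: 10010110 = 0x96.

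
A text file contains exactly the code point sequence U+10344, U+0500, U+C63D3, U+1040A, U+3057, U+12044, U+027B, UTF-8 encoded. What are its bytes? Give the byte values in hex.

F0 90 8D 84 D4 80 F3 86 8F 93 F0 90 90 8A E3 81 97 F0 92 81 84 C9 BB

U+10344: 4-byte form → F0 90 8D 84.
U+0500: 2-byte form → D4 80.
U+C63D3: 4-byte form → F3 86 8F 93.
U+1040A: 4-byte form → F0 90 90 8A.
U+3057: 3-byte form → E3 81 97.
U+12044: 4-byte form → F0 92 81 84.
U+027B: 2-byte form → C9 BB.
Concatenated (23 bytes): F0 90 8D 84 D4 80 F3 86 8F 93 F0 90 90 8A E3 81 97 F0 92 81 84 C9 BB.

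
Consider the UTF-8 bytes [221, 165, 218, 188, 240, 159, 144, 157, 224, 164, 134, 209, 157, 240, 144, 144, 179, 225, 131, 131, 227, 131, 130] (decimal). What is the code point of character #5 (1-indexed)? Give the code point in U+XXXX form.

Offset 0: leading byte 0xDD = 11011101 → 2-byte char #1 = DD A5.
Offset 2: leading byte 0xDA = 11011010 → 2-byte char #2 = DA BC.
Offset 4: leading byte 0xF0 = 11110000 → 4-byte char #3 = F0 9F 90 9D.
Offset 8: leading byte 0xE0 = 11100000 → 3-byte char #4 = E0 A4 86.
Offset 11: leading byte 0xD1 = 11010001 → 2-byte char #5 = D1 9D.
Leading byte 0xD1 = 11010001 matches 110xxxxx → 2-byte sequence.
Byte 1: 0xD1 = 11010001, payload 10001 (5 bits).
Byte 2: 0x9D = 10011101 (10xxxxxx ✓), payload 011101.
Concatenate: 10001011101 = 0x45D (11 bits → U+045D).

U+045D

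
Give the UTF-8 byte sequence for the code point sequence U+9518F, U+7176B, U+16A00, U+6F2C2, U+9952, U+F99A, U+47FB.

F2 95 86 8F F1 B1 9D AB F0 96 A8 80 F1 AF 8B 82 E9 A5 92 EF A6 9A E4 9F BB

U+9518F: 4-byte form → F2 95 86 8F.
U+7176B: 4-byte form → F1 B1 9D AB.
U+16A00: 4-byte form → F0 96 A8 80.
U+6F2C2: 4-byte form → F1 AF 8B 82.
U+9952: 3-byte form → E9 A5 92.
U+F99A: 3-byte form → EF A6 9A.
U+47FB: 3-byte form → E4 9F BB.
Concatenated (25 bytes): F2 95 86 8F F1 B1 9D AB F0 96 A8 80 F1 AF 8B 82 E9 A5 92 EF A6 9A E4 9F BB.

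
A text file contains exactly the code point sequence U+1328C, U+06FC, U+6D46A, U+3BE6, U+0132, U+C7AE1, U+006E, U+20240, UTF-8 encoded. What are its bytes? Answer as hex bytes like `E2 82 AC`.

F0 93 8A 8C DB BC F1 AD 91 AA E3 AF A6 C4 B2 F3 87 AB A1 6E F0 A0 89 80

U+1328C: 4-byte form → F0 93 8A 8C.
U+06FC: 2-byte form → DB BC.
U+6D46A: 4-byte form → F1 AD 91 AA.
U+3BE6: 3-byte form → E3 AF A6.
U+0132: 2-byte form → C4 B2.
U+C7AE1: 4-byte form → F3 87 AB A1.
U+006E: 1-byte form → 6E.
U+20240: 4-byte form → F0 A0 89 80.
Concatenated (24 bytes): F0 93 8A 8C DB BC F1 AD 91 AA E3 AF A6 C4 B2 F3 87 AB A1 6E F0 A0 89 80.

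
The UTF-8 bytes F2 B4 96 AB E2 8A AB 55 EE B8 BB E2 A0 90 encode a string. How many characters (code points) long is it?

5

Byte at offset 0: 0xF2 = 11110010 → 4-byte char (#1). Advance 4.
Byte at offset 4: 0xE2 = 11100010 → 3-byte char (#2). Advance 3.
Byte at offset 7: 0x55 = 01010101 → 1-byte char (#3). Advance 1.
Byte at offset 8: 0xEE = 11101110 → 3-byte char (#4). Advance 3.
Byte at offset 11: 0xE2 = 11100010 → 3-byte char (#5). Advance 3.
Reached end at offset 14 after 5 code points.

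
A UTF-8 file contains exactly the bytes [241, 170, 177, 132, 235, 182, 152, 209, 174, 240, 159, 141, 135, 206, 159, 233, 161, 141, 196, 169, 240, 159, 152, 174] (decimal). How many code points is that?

8

Byte at offset 0: 0xF1 = 11110001 → 4-byte char (#1). Advance 4.
Byte at offset 4: 0xEB = 11101011 → 3-byte char (#2). Advance 3.
Byte at offset 7: 0xD1 = 11010001 → 2-byte char (#3). Advance 2.
Byte at offset 9: 0xF0 = 11110000 → 4-byte char (#4). Advance 4.
Byte at offset 13: 0xCE = 11001110 → 2-byte char (#5). Advance 2.
Byte at offset 15: 0xE9 = 11101001 → 3-byte char (#6). Advance 3.
Byte at offset 18: 0xC4 = 11000100 → 2-byte char (#7). Advance 2.
Byte at offset 20: 0xF0 = 11110000 → 4-byte char (#8). Advance 4.
Reached end at offset 24 after 8 code points.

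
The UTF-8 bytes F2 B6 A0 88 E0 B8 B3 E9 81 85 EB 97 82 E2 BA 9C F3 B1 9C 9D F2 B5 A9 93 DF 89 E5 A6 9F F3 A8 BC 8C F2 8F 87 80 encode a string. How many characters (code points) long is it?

11

Byte at offset 0: 0xF2 = 11110010 → 4-byte char (#1). Advance 4.
Byte at offset 4: 0xE0 = 11100000 → 3-byte char (#2). Advance 3.
Byte at offset 7: 0xE9 = 11101001 → 3-byte char (#3). Advance 3.
Byte at offset 10: 0xEB = 11101011 → 3-byte char (#4). Advance 3.
Byte at offset 13: 0xE2 = 11100010 → 3-byte char (#5). Advance 3.
Byte at offset 16: 0xF3 = 11110011 → 4-byte char (#6). Advance 4.
Byte at offset 20: 0xF2 = 11110010 → 4-byte char (#7). Advance 4.
Byte at offset 24: 0xDF = 11011111 → 2-byte char (#8). Advance 2.
Byte at offset 26: 0xE5 = 11100101 → 3-byte char (#9). Advance 3.
Byte at offset 29: 0xF3 = 11110011 → 4-byte char (#10). Advance 4.
Byte at offset 33: 0xF2 = 11110010 → 4-byte char (#11). Advance 4.
Reached end at offset 37 after 11 code points.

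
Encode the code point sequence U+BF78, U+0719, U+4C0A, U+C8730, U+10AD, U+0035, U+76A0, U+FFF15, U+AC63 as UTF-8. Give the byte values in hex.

U+BF78: 3-byte form → EB BD B8.
U+0719: 2-byte form → DC 99.
U+4C0A: 3-byte form → E4 B0 8A.
U+C8730: 4-byte form → F3 88 9C B0.
U+10AD: 3-byte form → E1 82 AD.
U+0035: 1-byte form → 35.
U+76A0: 3-byte form → E7 9A A0.
U+FFF15: 4-byte form → F3 BF BC 95.
U+AC63: 3-byte form → EA B1 A3.
Concatenated (26 bytes): EB BD B8 DC 99 E4 B0 8A F3 88 9C B0 E1 82 AD 35 E7 9A A0 F3 BF BC 95 EA B1 A3.

EB BD B8 DC 99 E4 B0 8A F3 88 9C B0 E1 82 AD 35 E7 9A A0 F3 BF BC 95 EA B1 A3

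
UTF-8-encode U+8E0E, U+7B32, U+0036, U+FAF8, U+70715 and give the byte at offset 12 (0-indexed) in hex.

U+8E0E → 3-byte form E8 B8 8E at offsets 0–2.
U+7B32 → 3-byte form E7 AC B2 at offsets 3–5.
U+0036 → 1-byte form 36 at offsets 6–6.
U+FAF8 → 3-byte form EF AB B8 at offsets 7–9.
U+70715 → 4-byte form F1 B0 9C 95 at offsets 10–13.
Offset 12 falls in char 5's range; it's byte 3 of F1 B0 9C 95 = 0x9C.

0x9C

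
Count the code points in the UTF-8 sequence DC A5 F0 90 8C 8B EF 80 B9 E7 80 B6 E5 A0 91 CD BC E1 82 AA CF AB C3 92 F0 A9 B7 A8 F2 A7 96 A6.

11

Byte at offset 0: 0xDC = 11011100 → 2-byte char (#1). Advance 2.
Byte at offset 2: 0xF0 = 11110000 → 4-byte char (#2). Advance 4.
Byte at offset 6: 0xEF = 11101111 → 3-byte char (#3). Advance 3.
Byte at offset 9: 0xE7 = 11100111 → 3-byte char (#4). Advance 3.
Byte at offset 12: 0xE5 = 11100101 → 3-byte char (#5). Advance 3.
Byte at offset 15: 0xCD = 11001101 → 2-byte char (#6). Advance 2.
Byte at offset 17: 0xE1 = 11100001 → 3-byte char (#7). Advance 3.
Byte at offset 20: 0xCF = 11001111 → 2-byte char (#8). Advance 2.
Byte at offset 22: 0xC3 = 11000011 → 2-byte char (#9). Advance 2.
Byte at offset 24: 0xF0 = 11110000 → 4-byte char (#10). Advance 4.
Byte at offset 28: 0xF2 = 11110010 → 4-byte char (#11). Advance 4.
Reached end at offset 32 after 11 code points.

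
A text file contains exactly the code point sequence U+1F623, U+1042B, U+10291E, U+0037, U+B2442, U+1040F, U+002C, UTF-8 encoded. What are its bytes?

F0 9F 98 A3 F0 90 90 AB F4 82 A4 9E 37 F2 B2 91 82 F0 90 90 8F 2C

U+1F623: 4-byte form → F0 9F 98 A3.
U+1042B: 4-byte form → F0 90 90 AB.
U+10291E: 4-byte form → F4 82 A4 9E.
U+0037: 1-byte form → 37.
U+B2442: 4-byte form → F2 B2 91 82.
U+1040F: 4-byte form → F0 90 90 8F.
U+002C: 1-byte form → 2C.
Concatenated (22 bytes): F0 9F 98 A3 F0 90 90 AB F4 82 A4 9E 37 F2 B2 91 82 F0 90 90 8F 2C.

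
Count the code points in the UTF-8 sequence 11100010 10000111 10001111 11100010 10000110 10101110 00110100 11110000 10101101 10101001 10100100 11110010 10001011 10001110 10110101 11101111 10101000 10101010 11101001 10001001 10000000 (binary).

Byte at offset 0: 0xE2 = 11100010 → 3-byte char (#1). Advance 3.
Byte at offset 3: 0xE2 = 11100010 → 3-byte char (#2). Advance 3.
Byte at offset 6: 0x34 = 00110100 → 1-byte char (#3). Advance 1.
Byte at offset 7: 0xF0 = 11110000 → 4-byte char (#4). Advance 4.
Byte at offset 11: 0xF2 = 11110010 → 4-byte char (#5). Advance 4.
Byte at offset 15: 0xEF = 11101111 → 3-byte char (#6). Advance 3.
Byte at offset 18: 0xE9 = 11101001 → 3-byte char (#7). Advance 3.
Reached end at offset 21 after 7 code points.

7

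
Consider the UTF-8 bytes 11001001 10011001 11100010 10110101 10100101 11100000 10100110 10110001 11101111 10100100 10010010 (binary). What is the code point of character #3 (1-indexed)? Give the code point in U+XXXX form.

Offset 0: leading byte 0xC9 = 11001001 → 2-byte char #1 = C9 99.
Offset 2: leading byte 0xE2 = 11100010 → 3-byte char #2 = E2 B5 A5.
Offset 5: leading byte 0xE0 = 11100000 → 3-byte char #3 = E0 A6 B1.
Leading byte 0xE0 = 11100000 matches 1110xxxx → 3-byte sequence.
Byte 1: 0xE0 = 11100000, payload 0000 (4 bits).
Byte 2: 0xA6 = 10100110 (10xxxxxx ✓), payload 100110.
Byte 3: 0xB1 = 10110001 (10xxxxxx ✓), payload 110001.
Concatenate: 0000100110110001 = 0x9B1 (16 bits → U+09B1).

U+09B1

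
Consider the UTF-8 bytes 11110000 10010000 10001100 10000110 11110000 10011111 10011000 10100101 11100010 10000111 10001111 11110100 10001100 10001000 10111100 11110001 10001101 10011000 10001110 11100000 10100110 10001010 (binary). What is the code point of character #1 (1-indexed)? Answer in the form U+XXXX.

Offset 0: leading byte 0xF0 = 11110000 → 4-byte char #1 = F0 90 8C 86.
Leading byte 0xF0 = 11110000 matches 11110xxx → 4-byte sequence.
Byte 1: 0xF0 = 11110000, payload 000 (3 bits).
Byte 2: 0x90 = 10010000 (10xxxxxx ✓), payload 010000.
Byte 3: 0x8C = 10001100 (10xxxxxx ✓), payload 001100.
Byte 4: 0x86 = 10000110 (10xxxxxx ✓), payload 000110.
Concatenate: 000010000001100000110 = 0x10306 (21 bits → U+10306).

U+10306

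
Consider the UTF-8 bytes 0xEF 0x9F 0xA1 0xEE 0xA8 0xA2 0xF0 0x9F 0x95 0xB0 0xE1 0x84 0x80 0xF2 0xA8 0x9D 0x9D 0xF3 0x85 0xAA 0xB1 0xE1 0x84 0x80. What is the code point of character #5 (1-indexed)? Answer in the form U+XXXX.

Offset 0: leading byte 0xEF = 11101111 → 3-byte char #1 = EF 9F A1.
Offset 3: leading byte 0xEE = 11101110 → 3-byte char #2 = EE A8 A2.
Offset 6: leading byte 0xF0 = 11110000 → 4-byte char #3 = F0 9F 95 B0.
Offset 10: leading byte 0xE1 = 11100001 → 3-byte char #4 = E1 84 80.
Offset 13: leading byte 0xF2 = 11110010 → 4-byte char #5 = F2 A8 9D 9D.
Leading byte 0xF2 = 11110010 matches 11110xxx → 4-byte sequence.
Byte 1: 0xF2 = 11110010, payload 010 (3 bits).
Byte 2: 0xA8 = 10101000 (10xxxxxx ✓), payload 101000.
Byte 3: 0x9D = 10011101 (10xxxxxx ✓), payload 011101.
Byte 4: 0x9D = 10011101 (10xxxxxx ✓), payload 011101.
Concatenate: 010101000011101011101 = 0xA875D (21 bits → U+A875D).

U+A875D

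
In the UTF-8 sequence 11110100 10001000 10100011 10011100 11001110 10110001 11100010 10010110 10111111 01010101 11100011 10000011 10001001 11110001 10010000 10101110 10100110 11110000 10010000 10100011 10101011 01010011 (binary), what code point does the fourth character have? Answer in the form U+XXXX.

U+0055

Offset 0: leading byte 0xF4 = 11110100 → 4-byte char #1 = F4 88 A3 9C.
Offset 4: leading byte 0xCE = 11001110 → 2-byte char #2 = CE B1.
Offset 6: leading byte 0xE2 = 11100010 → 3-byte char #3 = E2 96 BF.
Offset 9: leading byte 0x55 = 01010101 → 1-byte char #4 = 55.
Leading byte 0x55 = 01010101 matches 0xxxxxxx → 1-byte sequence.
Byte 1: 0x55 = 01010101, payload 1010101 (7 bits).
Concatenate: 1010101 = 0x55 (7 bits → U+0055).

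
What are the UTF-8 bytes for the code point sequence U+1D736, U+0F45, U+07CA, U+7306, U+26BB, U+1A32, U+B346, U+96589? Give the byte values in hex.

F0 9D 9C B6 E0 BD 85 DF 8A E7 8C 86 E2 9A BB E1 A8 B2 EB 8D 86 F2 96 96 89

U+1D736: 4-byte form → F0 9D 9C B6.
U+0F45: 3-byte form → E0 BD 85.
U+07CA: 2-byte form → DF 8A.
U+7306: 3-byte form → E7 8C 86.
U+26BB: 3-byte form → E2 9A BB.
U+1A32: 3-byte form → E1 A8 B2.
U+B346: 3-byte form → EB 8D 86.
U+96589: 4-byte form → F2 96 96 89.
Concatenated (25 bytes): F0 9D 9C B6 E0 BD 85 DF 8A E7 8C 86 E2 9A BB E1 A8 B2 EB 8D 86 F2 96 96 89.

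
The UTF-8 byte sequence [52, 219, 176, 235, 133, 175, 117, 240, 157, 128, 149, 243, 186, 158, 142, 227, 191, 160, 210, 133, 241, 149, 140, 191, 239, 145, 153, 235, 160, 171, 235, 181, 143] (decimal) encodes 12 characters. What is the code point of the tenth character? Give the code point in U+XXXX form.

U+F459

Offset 0: leading byte 0x34 = 00110100 → 1-byte char #1 = 34.
Offset 1: leading byte 0xDB = 11011011 → 2-byte char #2 = DB B0.
Offset 3: leading byte 0xEB = 11101011 → 3-byte char #3 = EB 85 AF.
Offset 6: leading byte 0x75 = 01110101 → 1-byte char #4 = 75.
Offset 7: leading byte 0xF0 = 11110000 → 4-byte char #5 = F0 9D 80 95.
Offset 11: leading byte 0xF3 = 11110011 → 4-byte char #6 = F3 BA 9E 8E.
Offset 15: leading byte 0xE3 = 11100011 → 3-byte char #7 = E3 BF A0.
Offset 18: leading byte 0xD2 = 11010010 → 2-byte char #8 = D2 85.
Offset 20: leading byte 0xF1 = 11110001 → 4-byte char #9 = F1 95 8C BF.
Offset 24: leading byte 0xEF = 11101111 → 3-byte char #10 = EF 91 99.
Leading byte 0xEF = 11101111 matches 1110xxxx → 3-byte sequence.
Byte 1: 0xEF = 11101111, payload 1111 (4 bits).
Byte 2: 0x91 = 10010001 (10xxxxxx ✓), payload 010001.
Byte 3: 0x99 = 10011001 (10xxxxxx ✓), payload 011001.
Concatenate: 1111010001011001 = 0xF459 (16 bits → U+F459).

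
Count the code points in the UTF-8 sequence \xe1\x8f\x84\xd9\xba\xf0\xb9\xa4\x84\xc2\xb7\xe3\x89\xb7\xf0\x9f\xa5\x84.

Byte at offset 0: 0xE1 = 11100001 → 3-byte char (#1). Advance 3.
Byte at offset 3: 0xD9 = 11011001 → 2-byte char (#2). Advance 2.
Byte at offset 5: 0xF0 = 11110000 → 4-byte char (#3). Advance 4.
Byte at offset 9: 0xC2 = 11000010 → 2-byte char (#4). Advance 2.
Byte at offset 11: 0xE3 = 11100011 → 3-byte char (#5). Advance 3.
Byte at offset 14: 0xF0 = 11110000 → 4-byte char (#6). Advance 4.
Reached end at offset 18 after 6 code points.

6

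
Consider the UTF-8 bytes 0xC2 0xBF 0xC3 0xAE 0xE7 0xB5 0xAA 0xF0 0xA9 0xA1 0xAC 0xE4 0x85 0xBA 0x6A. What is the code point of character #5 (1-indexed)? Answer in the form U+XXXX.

U+417A

Offset 0: leading byte 0xC2 = 11000010 → 2-byte char #1 = C2 BF.
Offset 2: leading byte 0xC3 = 11000011 → 2-byte char #2 = C3 AE.
Offset 4: leading byte 0xE7 = 11100111 → 3-byte char #3 = E7 B5 AA.
Offset 7: leading byte 0xF0 = 11110000 → 4-byte char #4 = F0 A9 A1 AC.
Offset 11: leading byte 0xE4 = 11100100 → 3-byte char #5 = E4 85 BA.
Leading byte 0xE4 = 11100100 matches 1110xxxx → 3-byte sequence.
Byte 1: 0xE4 = 11100100, payload 0100 (4 bits).
Byte 2: 0x85 = 10000101 (10xxxxxx ✓), payload 000101.
Byte 3: 0xBA = 10111010 (10xxxxxx ✓), payload 111010.
Concatenate: 0100000101111010 = 0x417A (16 bits → U+417A).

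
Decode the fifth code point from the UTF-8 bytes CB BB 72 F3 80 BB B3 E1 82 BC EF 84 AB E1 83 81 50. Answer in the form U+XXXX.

U+F12B

Offset 0: leading byte 0xCB = 11001011 → 2-byte char #1 = CB BB.
Offset 2: leading byte 0x72 = 01110010 → 1-byte char #2 = 72.
Offset 3: leading byte 0xF3 = 11110011 → 4-byte char #3 = F3 80 BB B3.
Offset 7: leading byte 0xE1 = 11100001 → 3-byte char #4 = E1 82 BC.
Offset 10: leading byte 0xEF = 11101111 → 3-byte char #5 = EF 84 AB.
Leading byte 0xEF = 11101111 matches 1110xxxx → 3-byte sequence.
Byte 1: 0xEF = 11101111, payload 1111 (4 bits).
Byte 2: 0x84 = 10000100 (10xxxxxx ✓), payload 000100.
Byte 3: 0xAB = 10101011 (10xxxxxx ✓), payload 101011.
Concatenate: 1111000100101011 = 0xF12B (16 bits → U+F12B).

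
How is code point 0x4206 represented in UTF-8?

E4 88 86

U+4206 = 0x4206 = 16902 decimal. In range U+0800–U+FFFF → 3-byte form: 1110xxxx 10xxxxxx 10xxxxxx.
Binary (16 bits): 0100001000000110.
Split 4+6+6: 0100 | 001000 | 000110.
Byte 1: 11100100 = 0xE4.
Byte 2: 10001000 = 0x88.
Byte 3: 10000110 = 0x86.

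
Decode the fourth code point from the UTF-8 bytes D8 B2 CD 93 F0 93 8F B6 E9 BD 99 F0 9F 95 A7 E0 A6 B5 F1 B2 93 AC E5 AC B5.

Offset 0: leading byte 0xD8 = 11011000 → 2-byte char #1 = D8 B2.
Offset 2: leading byte 0xCD = 11001101 → 2-byte char #2 = CD 93.
Offset 4: leading byte 0xF0 = 11110000 → 4-byte char #3 = F0 93 8F B6.
Offset 8: leading byte 0xE9 = 11101001 → 3-byte char #4 = E9 BD 99.
Leading byte 0xE9 = 11101001 matches 1110xxxx → 3-byte sequence.
Byte 1: 0xE9 = 11101001, payload 1001 (4 bits).
Byte 2: 0xBD = 10111101 (10xxxxxx ✓), payload 111101.
Byte 3: 0x99 = 10011001 (10xxxxxx ✓), payload 011001.
Concatenate: 1001111101011001 = 0x9F59 (16 bits → U+9F59).

U+9F59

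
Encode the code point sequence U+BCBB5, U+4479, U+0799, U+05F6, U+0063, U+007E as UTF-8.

F2 BC AE B5 E4 91 B9 DE 99 D7 B6 63 7E

U+BCBB5: 4-byte form → F2 BC AE B5.
U+4479: 3-byte form → E4 91 B9.
U+0799: 2-byte form → DE 99.
U+05F6: 2-byte form → D7 B6.
U+0063: 1-byte form → 63.
U+007E: 1-byte form → 7E.
Concatenated (13 bytes): F2 BC AE B5 E4 91 B9 DE 99 D7 B6 63 7E.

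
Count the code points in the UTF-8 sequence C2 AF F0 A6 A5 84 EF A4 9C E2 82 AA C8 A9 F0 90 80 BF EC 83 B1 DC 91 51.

9

Byte at offset 0: 0xC2 = 11000010 → 2-byte char (#1). Advance 2.
Byte at offset 2: 0xF0 = 11110000 → 4-byte char (#2). Advance 4.
Byte at offset 6: 0xEF = 11101111 → 3-byte char (#3). Advance 3.
Byte at offset 9: 0xE2 = 11100010 → 3-byte char (#4). Advance 3.
Byte at offset 12: 0xC8 = 11001000 → 2-byte char (#5). Advance 2.
Byte at offset 14: 0xF0 = 11110000 → 4-byte char (#6). Advance 4.
Byte at offset 18: 0xEC = 11101100 → 3-byte char (#7). Advance 3.
Byte at offset 21: 0xDC = 11011100 → 2-byte char (#8). Advance 2.
Byte at offset 23: 0x51 = 01010001 → 1-byte char (#9). Advance 1.
Reached end at offset 24 after 9 code points.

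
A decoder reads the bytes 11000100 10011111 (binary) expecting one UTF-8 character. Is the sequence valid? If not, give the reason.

Leading byte 0xC4 = 11000100 → 2-byte form.
Continuation bytes 0x9F=10011111 all match 10xxxxxx.
Decoded value 0x11F is ≥ 0x80 (shortest form) and not a surrogate.

valid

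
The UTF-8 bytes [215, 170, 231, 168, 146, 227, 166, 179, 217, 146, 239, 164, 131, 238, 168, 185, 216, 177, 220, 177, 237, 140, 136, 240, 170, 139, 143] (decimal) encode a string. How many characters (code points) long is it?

10

Byte at offset 0: 0xD7 = 11010111 → 2-byte char (#1). Advance 2.
Byte at offset 2: 0xE7 = 11100111 → 3-byte char (#2). Advance 3.
Byte at offset 5: 0xE3 = 11100011 → 3-byte char (#3). Advance 3.
Byte at offset 8: 0xD9 = 11011001 → 2-byte char (#4). Advance 2.
Byte at offset 10: 0xEF = 11101111 → 3-byte char (#5). Advance 3.
Byte at offset 13: 0xEE = 11101110 → 3-byte char (#6). Advance 3.
Byte at offset 16: 0xD8 = 11011000 → 2-byte char (#7). Advance 2.
Byte at offset 18: 0xDC = 11011100 → 2-byte char (#8). Advance 2.
Byte at offset 20: 0xED = 11101101 → 3-byte char (#9). Advance 3.
Byte at offset 23: 0xF0 = 11110000 → 4-byte char (#10). Advance 4.
Reached end at offset 27 after 10 code points.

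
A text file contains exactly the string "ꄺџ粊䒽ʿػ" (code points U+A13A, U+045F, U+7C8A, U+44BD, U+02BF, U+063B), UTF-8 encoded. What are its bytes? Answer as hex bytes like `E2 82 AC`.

U+A13A: 3-byte form → EA 84 BA.
U+045F: 2-byte form → D1 9F.
U+7C8A: 3-byte form → E7 B2 8A.
U+44BD: 3-byte form → E4 92 BD.
U+02BF: 2-byte form → CA BF.
U+063B: 2-byte form → D8 BB.
Concatenated (15 bytes): EA 84 BA D1 9F E7 B2 8A E4 92 BD CA BF D8 BB.

EA 84 BA D1 9F E7 B2 8A E4 92 BD CA BF D8 BB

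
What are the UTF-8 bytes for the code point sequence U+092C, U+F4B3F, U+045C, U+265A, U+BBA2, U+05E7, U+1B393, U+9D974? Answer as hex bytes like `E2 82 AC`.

E0 A4 AC F3 B4 AC BF D1 9C E2 99 9A EB AE A2 D7 A7 F0 9B 8E 93 F2 9D A5 B4

U+092C: 3-byte form → E0 A4 AC.
U+F4B3F: 4-byte form → F3 B4 AC BF.
U+045C: 2-byte form → D1 9C.
U+265A: 3-byte form → E2 99 9A.
U+BBA2: 3-byte form → EB AE A2.
U+05E7: 2-byte form → D7 A7.
U+1B393: 4-byte form → F0 9B 8E 93.
U+9D974: 4-byte form → F2 9D A5 B4.
Concatenated (25 bytes): E0 A4 AC F3 B4 AC BF D1 9C E2 99 9A EB AE A2 D7 A7 F0 9B 8E 93 F2 9D A5 B4.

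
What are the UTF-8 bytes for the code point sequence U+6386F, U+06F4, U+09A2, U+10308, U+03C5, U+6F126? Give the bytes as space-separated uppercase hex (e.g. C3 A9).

F1 A3 A1 AF DB B4 E0 A6 A2 F0 90 8C 88 CF 85 F1 AF 84 A6

U+6386F: 4-byte form → F1 A3 A1 AF.
U+06F4: 2-byte form → DB B4.
U+09A2: 3-byte form → E0 A6 A2.
U+10308: 4-byte form → F0 90 8C 88.
U+03C5: 2-byte form → CF 85.
U+6F126: 4-byte form → F1 AF 84 A6.
Concatenated (19 bytes): F1 A3 A1 AF DB B4 E0 A6 A2 F0 90 8C 88 CF 85 F1 AF 84 A6.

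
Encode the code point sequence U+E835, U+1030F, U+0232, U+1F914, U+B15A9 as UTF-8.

U+E835: 3-byte form → EE A0 B5.
U+1030F: 4-byte form → F0 90 8C 8F.
U+0232: 2-byte form → C8 B2.
U+1F914: 4-byte form → F0 9F A4 94.
U+B15A9: 4-byte form → F2 B1 96 A9.
Concatenated (17 bytes): EE A0 B5 F0 90 8C 8F C8 B2 F0 9F A4 94 F2 B1 96 A9.

EE A0 B5 F0 90 8C 8F C8 B2 F0 9F A4 94 F2 B1 96 A9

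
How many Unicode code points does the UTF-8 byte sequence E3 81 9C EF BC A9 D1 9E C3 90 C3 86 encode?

5

Byte at offset 0: 0xE3 = 11100011 → 3-byte char (#1). Advance 3.
Byte at offset 3: 0xEF = 11101111 → 3-byte char (#2). Advance 3.
Byte at offset 6: 0xD1 = 11010001 → 2-byte char (#3). Advance 2.
Byte at offset 8: 0xC3 = 11000011 → 2-byte char (#4). Advance 2.
Byte at offset 10: 0xC3 = 11000011 → 2-byte char (#5). Advance 2.
Reached end at offset 12 after 5 code points.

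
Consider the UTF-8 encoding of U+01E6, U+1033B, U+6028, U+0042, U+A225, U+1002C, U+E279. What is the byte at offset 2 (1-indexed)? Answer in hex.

1-indexed offset 2 is 0-indexed offset 1.
U+01E6 → 2-byte form C7 A6 at offsets 0–1.
Offset 1 falls in char 1's range; it's byte 2 of C7 A6 = 0xA6.

0xA6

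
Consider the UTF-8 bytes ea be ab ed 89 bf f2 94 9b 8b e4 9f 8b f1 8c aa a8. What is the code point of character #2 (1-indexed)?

Offset 0: leading byte 0xEA = 11101010 → 3-byte char #1 = EA BE AB.
Offset 3: leading byte 0xED = 11101101 → 3-byte char #2 = ED 89 BF.
Leading byte 0xED = 11101101 matches 1110xxxx → 3-byte sequence.
Byte 1: 0xED = 11101101, payload 1101 (4 bits).
Byte 2: 0x89 = 10001001 (10xxxxxx ✓), payload 001001.
Byte 3: 0xBF = 10111111 (10xxxxxx ✓), payload 111111.
Concatenate: 1101001001111111 = 0xD27F (16 bits → U+D27F).

U+D27F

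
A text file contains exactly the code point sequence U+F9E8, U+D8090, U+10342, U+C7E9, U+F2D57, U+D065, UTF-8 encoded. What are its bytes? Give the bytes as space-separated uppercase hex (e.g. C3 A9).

U+F9E8: 3-byte form → EF A7 A8.
U+D8090: 4-byte form → F3 98 82 90.
U+10342: 4-byte form → F0 90 8D 82.
U+C7E9: 3-byte form → EC 9F A9.
U+F2D57: 4-byte form → F3 B2 B5 97.
U+D065: 3-byte form → ED 81 A5.
Concatenated (21 bytes): EF A7 A8 F3 98 82 90 F0 90 8D 82 EC 9F A9 F3 B2 B5 97 ED 81 A5.

EF A7 A8 F3 98 82 90 F0 90 8D 82 EC 9F A9 F3 B2 B5 97 ED 81 A5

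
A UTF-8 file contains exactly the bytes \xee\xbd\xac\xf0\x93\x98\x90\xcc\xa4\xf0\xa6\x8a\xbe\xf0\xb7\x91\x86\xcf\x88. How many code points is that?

Byte at offset 0: 0xEE = 11101110 → 3-byte char (#1). Advance 3.
Byte at offset 3: 0xF0 = 11110000 → 4-byte char (#2). Advance 4.
Byte at offset 7: 0xCC = 11001100 → 2-byte char (#3). Advance 2.
Byte at offset 9: 0xF0 = 11110000 → 4-byte char (#4). Advance 4.
Byte at offset 13: 0xF0 = 11110000 → 4-byte char (#5). Advance 4.
Byte at offset 17: 0xCF = 11001111 → 2-byte char (#6). Advance 2.
Reached end at offset 19 after 6 code points.

6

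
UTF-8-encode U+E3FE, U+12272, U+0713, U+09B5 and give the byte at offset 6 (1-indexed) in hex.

1-indexed offset 6 is 0-indexed offset 5.
U+E3FE → 3-byte form EE 8F BE at offsets 0–2.
U+12272 → 4-byte form F0 92 89 B2 at offsets 3–6.
Offset 5 falls in char 2's range; it's byte 3 of F0 92 89 B2 = 0x89.

0x89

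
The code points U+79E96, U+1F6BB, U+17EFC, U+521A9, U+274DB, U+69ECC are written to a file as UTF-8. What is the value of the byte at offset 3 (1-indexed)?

1-indexed offset 3 is 0-indexed offset 2.
U+79E96 → 4-byte form F1 B9 BA 96 at offsets 0–3.
Offset 2 falls in char 1's range; it's byte 3 of F1 B9 BA 96 = 0xBA.

0xBA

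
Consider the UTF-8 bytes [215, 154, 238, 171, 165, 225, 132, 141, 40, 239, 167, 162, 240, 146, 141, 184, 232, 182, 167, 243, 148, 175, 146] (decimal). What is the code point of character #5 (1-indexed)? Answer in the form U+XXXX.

U+F9E2

Offset 0: leading byte 0xD7 = 11010111 → 2-byte char #1 = D7 9A.
Offset 2: leading byte 0xEE = 11101110 → 3-byte char #2 = EE AB A5.
Offset 5: leading byte 0xE1 = 11100001 → 3-byte char #3 = E1 84 8D.
Offset 8: leading byte 0x28 = 00101000 → 1-byte char #4 = 28.
Offset 9: leading byte 0xEF = 11101111 → 3-byte char #5 = EF A7 A2.
Leading byte 0xEF = 11101111 matches 1110xxxx → 3-byte sequence.
Byte 1: 0xEF = 11101111, payload 1111 (4 bits).
Byte 2: 0xA7 = 10100111 (10xxxxxx ✓), payload 100111.
Byte 3: 0xA2 = 10100010 (10xxxxxx ✓), payload 100010.
Concatenate: 1111100111100010 = 0xF9E2 (16 bits → U+F9E2).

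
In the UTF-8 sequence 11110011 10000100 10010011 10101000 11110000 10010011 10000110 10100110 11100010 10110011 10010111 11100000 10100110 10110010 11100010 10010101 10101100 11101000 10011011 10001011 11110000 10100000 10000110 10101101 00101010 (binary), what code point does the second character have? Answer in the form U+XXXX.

U+131A6

Offset 0: leading byte 0xF3 = 11110011 → 4-byte char #1 = F3 84 93 A8.
Offset 4: leading byte 0xF0 = 11110000 → 4-byte char #2 = F0 93 86 A6.
Leading byte 0xF0 = 11110000 matches 11110xxx → 4-byte sequence.
Byte 1: 0xF0 = 11110000, payload 000 (3 bits).
Byte 2: 0x93 = 10010011 (10xxxxxx ✓), payload 010011.
Byte 3: 0x86 = 10000110 (10xxxxxx ✓), payload 000110.
Byte 4: 0xA6 = 10100110 (10xxxxxx ✓), payload 100110.
Concatenate: 000010011000110100110 = 0x131A6 (21 bits → U+131A6).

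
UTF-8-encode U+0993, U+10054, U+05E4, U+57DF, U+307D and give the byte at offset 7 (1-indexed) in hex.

1-indexed offset 7 is 0-indexed offset 6.
U+0993 → 3-byte form E0 A6 93 at offsets 0–2.
U+10054 → 4-byte form F0 90 81 94 at offsets 3–6.
Offset 6 falls in char 2's range; it's byte 4 of F0 90 81 94 = 0x94.

0x94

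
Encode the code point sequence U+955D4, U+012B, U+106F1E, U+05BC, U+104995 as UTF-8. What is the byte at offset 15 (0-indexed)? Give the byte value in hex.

0x95

U+955D4 → 4-byte form F2 95 97 94 at offsets 0–3.
U+012B → 2-byte form C4 AB at offsets 4–5.
U+106F1E → 4-byte form F4 86 BC 9E at offsets 6–9.
U+05BC → 2-byte form D6 BC at offsets 10–11.
U+104995 → 4-byte form F4 84 A6 95 at offsets 12–15.
Offset 15 falls in char 5's range; it's byte 4 of F4 84 A6 95 = 0x95.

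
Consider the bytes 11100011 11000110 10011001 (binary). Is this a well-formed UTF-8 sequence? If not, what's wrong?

Leading byte 0xE3 = 11100011 → 3-byte form.
Byte 2 is 0xC6 = 11000110, which is not 10xxxxxx — expected a continuation byte.

invalid (non-continuation byte where continuation expected)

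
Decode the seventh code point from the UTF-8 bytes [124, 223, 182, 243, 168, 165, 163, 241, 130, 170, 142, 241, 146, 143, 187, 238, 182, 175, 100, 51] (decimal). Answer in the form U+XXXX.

U+0064

Offset 0: leading byte 0x7C = 01111100 → 1-byte char #1 = 7C.
Offset 1: leading byte 0xDF = 11011111 → 2-byte char #2 = DF B6.
Offset 3: leading byte 0xF3 = 11110011 → 4-byte char #3 = F3 A8 A5 A3.
Offset 7: leading byte 0xF1 = 11110001 → 4-byte char #4 = F1 82 AA 8E.
Offset 11: leading byte 0xF1 = 11110001 → 4-byte char #5 = F1 92 8F BB.
Offset 15: leading byte 0xEE = 11101110 → 3-byte char #6 = EE B6 AF.
Offset 18: leading byte 0x64 = 01100100 → 1-byte char #7 = 64.
Leading byte 0x64 = 01100100 matches 0xxxxxxx → 1-byte sequence.
Byte 1: 0x64 = 01100100, payload 1100100 (7 bits).
Concatenate: 1100100 = 0x64 (7 bits → U+0064).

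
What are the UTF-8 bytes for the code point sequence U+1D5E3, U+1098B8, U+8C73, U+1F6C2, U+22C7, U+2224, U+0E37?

F0 9D 97 A3 F4 89 A2 B8 E8 B1 B3 F0 9F 9B 82 E2 8B 87 E2 88 A4 E0 B8 B7

U+1D5E3: 4-byte form → F0 9D 97 A3.
U+1098B8: 4-byte form → F4 89 A2 B8.
U+8C73: 3-byte form → E8 B1 B3.
U+1F6C2: 4-byte form → F0 9F 9B 82.
U+22C7: 3-byte form → E2 8B 87.
U+2224: 3-byte form → E2 88 A4.
U+0E37: 3-byte form → E0 B8 B7.
Concatenated (24 bytes): F0 9D 97 A3 F4 89 A2 B8 E8 B1 B3 F0 9F 9B 82 E2 8B 87 E2 88 A4 E0 B8 B7.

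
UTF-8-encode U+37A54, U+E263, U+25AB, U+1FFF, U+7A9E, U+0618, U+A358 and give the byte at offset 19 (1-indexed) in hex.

1-indexed offset 19 is 0-indexed offset 18.
U+37A54 → 4-byte form F0 B7 A9 94 at offsets 0–3.
U+E263 → 3-byte form EE 89 A3 at offsets 4–6.
U+25AB → 3-byte form E2 96 AB at offsets 7–9.
U+1FFF → 3-byte form E1 BF BF at offsets 10–12.
U+7A9E → 3-byte form E7 AA 9E at offsets 13–15.
U+0618 → 2-byte form D8 98 at offsets 16–17.
U+A358 → 3-byte form EA 8D 98 at offsets 18–20.
Offset 18 falls in char 7's range; it's byte 1 of EA 8D 98 = 0xEA.

0xEA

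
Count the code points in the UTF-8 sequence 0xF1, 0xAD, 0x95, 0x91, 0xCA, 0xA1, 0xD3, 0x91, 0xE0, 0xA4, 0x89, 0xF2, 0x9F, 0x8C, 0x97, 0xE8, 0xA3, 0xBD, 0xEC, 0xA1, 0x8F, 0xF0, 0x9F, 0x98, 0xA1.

8

Byte at offset 0: 0xF1 = 11110001 → 4-byte char (#1). Advance 4.
Byte at offset 4: 0xCA = 11001010 → 2-byte char (#2). Advance 2.
Byte at offset 6: 0xD3 = 11010011 → 2-byte char (#3). Advance 2.
Byte at offset 8: 0xE0 = 11100000 → 3-byte char (#4). Advance 3.
Byte at offset 11: 0xF2 = 11110010 → 4-byte char (#5). Advance 4.
Byte at offset 15: 0xE8 = 11101000 → 3-byte char (#6). Advance 3.
Byte at offset 18: 0xEC = 11101100 → 3-byte char (#7). Advance 3.
Byte at offset 21: 0xF0 = 11110000 → 4-byte char (#8). Advance 4.
Reached end at offset 25 after 8 code points.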